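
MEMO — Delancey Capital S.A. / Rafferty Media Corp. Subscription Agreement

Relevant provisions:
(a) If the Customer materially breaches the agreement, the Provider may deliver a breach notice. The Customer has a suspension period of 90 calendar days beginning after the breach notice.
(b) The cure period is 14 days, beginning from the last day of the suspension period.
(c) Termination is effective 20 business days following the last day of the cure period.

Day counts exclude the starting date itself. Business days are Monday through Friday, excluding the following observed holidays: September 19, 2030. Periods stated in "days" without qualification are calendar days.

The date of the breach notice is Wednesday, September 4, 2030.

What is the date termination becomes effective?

January 14, 2031

Adding 90 calendar days to September 4, 2030 gives December 3, 2030, which is the last day of the suspension period.
The last day of the cure period: 14 calendar days after December 3, 2030 is December 17, 2030.
The date termination becomes effective: 20 business days after Tuesday, December 17, 2030, skipping weekends — Dec 18, Dec 19, Dec 20, Dec 23, …, Jan 10, Jan 13, Jan 14 — lands on Tuesday, January 14, 2031.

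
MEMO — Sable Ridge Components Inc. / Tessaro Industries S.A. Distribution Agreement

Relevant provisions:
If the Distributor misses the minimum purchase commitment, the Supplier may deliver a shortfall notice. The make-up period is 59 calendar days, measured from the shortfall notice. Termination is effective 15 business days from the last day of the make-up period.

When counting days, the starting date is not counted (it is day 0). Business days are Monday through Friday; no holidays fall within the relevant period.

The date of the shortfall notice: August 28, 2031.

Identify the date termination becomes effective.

The last day of the make-up period: August 28, 2031 + 59 days = October 26, 2031.
The date termination becomes effective: counting 15 business days from Sunday, October 26, 2031 (Oct 27, Oct 28, Oct 29, Oct 30, …, Nov 12, Nov 13, Nov 14, skipping weekends) reaches Friday, November 14, 2031.

November 14, 2031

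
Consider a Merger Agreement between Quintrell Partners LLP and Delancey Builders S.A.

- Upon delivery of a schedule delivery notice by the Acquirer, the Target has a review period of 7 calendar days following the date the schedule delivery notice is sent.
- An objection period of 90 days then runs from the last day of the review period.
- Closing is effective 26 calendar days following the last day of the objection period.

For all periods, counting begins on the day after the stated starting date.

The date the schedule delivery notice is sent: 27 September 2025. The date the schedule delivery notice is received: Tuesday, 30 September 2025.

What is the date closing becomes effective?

Adding 7 calendar days to 27 September 2025 gives 4 October 2025, which is the last day of the review period.
The last day of the objection period: 4 October 2025 + 90 days = 2 January 2026.
The date closing becomes effective: 2 January 2026 + 26 days = 28 January 2026.

28 January 2026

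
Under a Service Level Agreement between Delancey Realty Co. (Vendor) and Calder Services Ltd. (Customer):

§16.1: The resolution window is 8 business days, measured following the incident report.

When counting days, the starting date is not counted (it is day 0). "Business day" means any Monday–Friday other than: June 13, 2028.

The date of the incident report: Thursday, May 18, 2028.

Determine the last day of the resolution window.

The last day of the resolution window: counting 8 business days from Thursday, May 18, 2028 (May 19, May 22, May 23, May 24, May 25, May 26, May 29, May 30, skipping weekends) reaches Tuesday, May 30, 2028.

May 30, 2028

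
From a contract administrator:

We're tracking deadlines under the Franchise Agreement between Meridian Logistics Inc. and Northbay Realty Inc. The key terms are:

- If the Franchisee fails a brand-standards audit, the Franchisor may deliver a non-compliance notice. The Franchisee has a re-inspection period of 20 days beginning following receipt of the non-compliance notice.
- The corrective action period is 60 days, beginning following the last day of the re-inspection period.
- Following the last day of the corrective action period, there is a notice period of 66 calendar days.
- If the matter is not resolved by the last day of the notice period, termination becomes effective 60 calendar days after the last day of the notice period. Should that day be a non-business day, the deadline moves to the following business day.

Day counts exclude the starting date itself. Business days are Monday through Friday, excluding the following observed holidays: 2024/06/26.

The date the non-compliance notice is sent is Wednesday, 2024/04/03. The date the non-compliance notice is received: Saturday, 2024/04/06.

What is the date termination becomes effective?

2024/10/29

Adding 20 calendar days to 2024/04/06 gives 2024/04/26, which is the last day of the re-inspection period.
Adding 60 calendar days to 2024/04/26 gives 2024/06/25, which is the last day of the corrective action period.
The last day of the notice period: 66 calendar days after 2024/06/25 is 2024/08/30.
The date termination becomes effective: 2024/08/30 + 60 days = 2024/10/29. 2024/10/29 is a Tuesday and is not a listed holiday, so no roll-forward applies.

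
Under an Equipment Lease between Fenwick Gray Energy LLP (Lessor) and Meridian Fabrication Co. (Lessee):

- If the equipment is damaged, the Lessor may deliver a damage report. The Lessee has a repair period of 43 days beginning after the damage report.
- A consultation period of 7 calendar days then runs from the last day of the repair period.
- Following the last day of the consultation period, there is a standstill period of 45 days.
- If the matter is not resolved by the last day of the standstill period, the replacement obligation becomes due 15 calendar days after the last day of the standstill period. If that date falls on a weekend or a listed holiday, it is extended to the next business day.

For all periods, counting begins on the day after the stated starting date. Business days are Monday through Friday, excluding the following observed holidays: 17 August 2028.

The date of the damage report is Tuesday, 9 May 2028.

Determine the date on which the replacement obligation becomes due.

28 August 2028

The last day of the repair period: 9 May 2028 + 43 days = 21 June 2028.
Adding 7 calendar days to 21 June 2028 gives 28 June 2028, which is the last day of the consultation period.
The last day of the standstill period: 45 calendar days after 28 June 2028 is 12 August 2028.
The date on which the replacement obligation becomes due: 12 August 2028 + 15 days = 27 August 2028. That falls on a Sunday, so it rolls to the next business day, Monday, 28 August 2028.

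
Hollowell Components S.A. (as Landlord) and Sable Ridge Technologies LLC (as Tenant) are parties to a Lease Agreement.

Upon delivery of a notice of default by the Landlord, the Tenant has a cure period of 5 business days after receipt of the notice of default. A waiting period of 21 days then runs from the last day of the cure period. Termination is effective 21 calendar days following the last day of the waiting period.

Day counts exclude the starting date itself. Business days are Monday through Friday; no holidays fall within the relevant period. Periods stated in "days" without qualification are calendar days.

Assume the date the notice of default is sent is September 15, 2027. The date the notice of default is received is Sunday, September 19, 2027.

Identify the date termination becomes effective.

The last day of the cure period: counting 5 business days from Sunday, September 19, 2027 (Sep 20, Sep 21, Sep 22, Sep 23, Sep 24, skipping weekends) reaches Friday, September 24, 2027.
Adding 21 calendar days to September 24, 2027 gives October 15, 2027, which is the last day of the waiting period.
The date termination becomes effective: October 15, 2027 + 21 days = November 5, 2027.

November 5, 2027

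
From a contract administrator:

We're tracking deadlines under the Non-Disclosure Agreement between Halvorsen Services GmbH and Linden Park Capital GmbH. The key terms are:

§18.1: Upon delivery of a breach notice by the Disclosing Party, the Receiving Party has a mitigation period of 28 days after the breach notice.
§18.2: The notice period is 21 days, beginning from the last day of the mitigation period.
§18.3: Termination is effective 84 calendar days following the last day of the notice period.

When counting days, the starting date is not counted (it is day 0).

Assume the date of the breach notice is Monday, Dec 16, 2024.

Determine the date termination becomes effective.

Apr 28, 2025

Adding 28 calendar days to Dec 16, 2024 gives Jan 13, 2025, which is the last day of the mitigation period.
The last day of the notice period: Jan 13, 2025 + 21 days = Feb 3, 2025.
The date termination becomes effective: 84 calendar days after Feb 3, 2025 is Apr 28, 2025.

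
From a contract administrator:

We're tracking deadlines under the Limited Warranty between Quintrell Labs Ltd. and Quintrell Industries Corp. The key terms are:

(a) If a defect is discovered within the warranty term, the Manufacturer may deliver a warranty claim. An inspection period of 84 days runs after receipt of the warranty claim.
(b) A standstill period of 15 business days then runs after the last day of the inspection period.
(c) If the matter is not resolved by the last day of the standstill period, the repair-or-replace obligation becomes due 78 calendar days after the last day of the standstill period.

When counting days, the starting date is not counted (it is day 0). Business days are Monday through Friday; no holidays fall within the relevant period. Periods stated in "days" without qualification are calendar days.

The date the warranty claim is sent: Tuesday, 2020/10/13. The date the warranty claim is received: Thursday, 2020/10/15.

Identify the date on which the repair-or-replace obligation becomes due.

The last day of the inspection period: 2020/10/15 + 84 days = 2021/01/07.
The last day of the standstill period: counting 15 business days from Thursday, 2021/01/07 (Jan 8, Jan 11, Jan 12, Jan 13, …, Jan 26, Jan 27, Jan 28, skipping weekends) reaches Thursday, 2021/01/28.
The date on which the repair-or-replace obligation becomes due: 78 calendar days after 2021/01/28 is 2021/04/16.

2021/04/16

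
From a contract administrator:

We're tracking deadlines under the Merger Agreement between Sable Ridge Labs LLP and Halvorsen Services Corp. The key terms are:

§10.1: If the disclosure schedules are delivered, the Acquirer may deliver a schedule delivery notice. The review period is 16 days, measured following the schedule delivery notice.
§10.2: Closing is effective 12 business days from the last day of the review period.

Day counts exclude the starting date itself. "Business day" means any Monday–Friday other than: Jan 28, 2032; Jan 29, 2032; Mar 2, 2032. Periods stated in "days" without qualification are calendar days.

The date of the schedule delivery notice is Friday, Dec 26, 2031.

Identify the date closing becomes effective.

Jan 27, 2032

The last day of the review period: 16 calendar days after Dec 26, 2031 is Jan 11, 2032.
From Sunday, Jan 11, 2032, 12 business days (Jan 12, Jan 13, Jan 14, Jan 15, …, Jan 23, Jan 26, Jan 27, skipping weekends) brings us to Tuesday, Jan 27, 2032, which is the date closing becomes effective.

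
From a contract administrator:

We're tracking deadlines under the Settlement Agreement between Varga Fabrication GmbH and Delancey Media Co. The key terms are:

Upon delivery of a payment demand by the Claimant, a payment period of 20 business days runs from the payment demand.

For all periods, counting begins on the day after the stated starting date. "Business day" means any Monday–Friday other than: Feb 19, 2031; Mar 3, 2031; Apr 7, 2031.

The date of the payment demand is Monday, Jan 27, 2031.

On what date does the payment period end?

The last day of the payment period: 20 business days after Monday, Jan 27, 2031, skipping weekends and the listed holiday on Feb 19 — Jan 28, Jan 29, Jan 30, Jan 31, …, Feb 21, Feb 24, Feb 25 — lands on Tuesday, Feb 25, 2031.

Feb 25, 2031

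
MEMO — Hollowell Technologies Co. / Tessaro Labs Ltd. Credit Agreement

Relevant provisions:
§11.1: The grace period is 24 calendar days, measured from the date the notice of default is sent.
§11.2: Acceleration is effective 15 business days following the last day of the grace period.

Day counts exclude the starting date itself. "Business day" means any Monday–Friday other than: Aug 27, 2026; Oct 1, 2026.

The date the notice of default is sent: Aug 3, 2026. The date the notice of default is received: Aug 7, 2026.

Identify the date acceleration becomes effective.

Sep 17, 2026

The last day of the grace period: 24 calendar days after Aug 3, 2026 is Aug 27, 2026.
From Thursday, Aug 27, 2026, 15 business days (Aug 28, Aug 31, Sep 1, Sep 2, …, Sep 15, Sep 16, Sep 17, skipping weekends) brings us to Thursday, Sep 17, 2026, which is the date acceleration becomes effective.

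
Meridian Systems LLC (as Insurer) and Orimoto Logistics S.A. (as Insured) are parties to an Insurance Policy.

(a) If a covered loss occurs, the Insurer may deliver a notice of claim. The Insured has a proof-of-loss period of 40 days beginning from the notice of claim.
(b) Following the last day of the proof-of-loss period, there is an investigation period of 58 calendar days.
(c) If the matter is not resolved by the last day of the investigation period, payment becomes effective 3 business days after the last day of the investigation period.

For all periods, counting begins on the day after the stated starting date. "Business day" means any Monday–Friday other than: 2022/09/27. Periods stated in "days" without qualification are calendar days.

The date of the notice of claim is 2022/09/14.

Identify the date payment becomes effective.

The last day of the proof-of-loss period: 40 calendar days after 2022/09/14 is 2022/10/24.
The last day of the investigation period: 2022/10/24 + 58 days = 2022/12/21.
The date payment becomes effective: 3 business days after Wednesday, 2022/12/21, skipping weekends — Dec 22, Dec 23, Dec 26 — lands on Monday, 2022/12/26.

2022/12/26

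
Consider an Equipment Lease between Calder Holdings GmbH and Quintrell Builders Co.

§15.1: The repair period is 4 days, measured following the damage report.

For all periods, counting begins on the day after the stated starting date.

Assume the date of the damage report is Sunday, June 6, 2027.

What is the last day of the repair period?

The last day of the repair period: June 6, 2027 + 4 days = June 10, 2027.

June 10, 2027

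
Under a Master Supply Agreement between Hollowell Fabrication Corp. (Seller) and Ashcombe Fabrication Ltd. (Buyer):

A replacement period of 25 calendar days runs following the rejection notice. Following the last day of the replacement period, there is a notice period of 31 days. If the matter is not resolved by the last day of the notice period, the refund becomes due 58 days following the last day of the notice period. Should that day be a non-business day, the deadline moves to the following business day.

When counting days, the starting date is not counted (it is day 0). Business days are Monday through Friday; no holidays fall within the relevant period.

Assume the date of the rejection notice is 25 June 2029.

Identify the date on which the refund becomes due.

Adding 25 calendar days to 25 June 2029 gives 20 July 2029, which is the last day of the replacement period.
Adding 31 calendar days to 20 July 2029 gives 20 August 2029, which is the last day of the notice period.
The date on which the refund becomes due: 58 calendar days after 20 August 2029 is 17 October 2029. 17 October 2029 is a Wednesday, so no roll-forward applies.

17 October 2029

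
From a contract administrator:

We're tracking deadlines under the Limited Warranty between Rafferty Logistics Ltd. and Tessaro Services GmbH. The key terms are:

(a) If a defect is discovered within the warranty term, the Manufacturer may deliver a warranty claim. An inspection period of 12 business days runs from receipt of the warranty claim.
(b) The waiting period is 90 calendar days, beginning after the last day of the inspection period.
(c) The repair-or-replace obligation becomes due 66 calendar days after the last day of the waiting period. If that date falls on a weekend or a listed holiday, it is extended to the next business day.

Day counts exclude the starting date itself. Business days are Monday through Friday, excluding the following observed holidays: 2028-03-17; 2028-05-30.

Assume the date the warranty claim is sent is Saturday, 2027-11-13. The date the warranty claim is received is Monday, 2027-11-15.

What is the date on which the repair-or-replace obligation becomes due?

From Monday, 2027-11-15, 12 business days (Nov 16, Nov 17, Nov 18, Nov 19, …, Nov 29, Nov 30, Dec 1, skipping weekends) brings us to Wednesday, 2027-12-01, which is the last day of the inspection period.
The last day of the waiting period: 2027-12-01 + 90 days = 2028-02-29.
The date on which the repair-or-replace obligation becomes due: 66 calendar days after 2028-02-29 is 2028-05-05. 2028-05-05 is a Friday and is not a listed holiday, so no roll-forward applies.

2028-05-05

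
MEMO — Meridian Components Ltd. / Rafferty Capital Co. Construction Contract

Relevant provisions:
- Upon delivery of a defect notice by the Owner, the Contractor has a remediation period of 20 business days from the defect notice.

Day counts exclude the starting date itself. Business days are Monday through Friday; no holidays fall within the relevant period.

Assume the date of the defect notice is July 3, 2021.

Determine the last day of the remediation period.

From Saturday, July 3, 2021, 20 business days (Jul 5, Jul 6, Jul 7, Jul 8, …, Jul 28, Jul 29, Jul 30, skipping weekends) brings us to Friday, July 30, 2021, which is the last day of the remediation period.

July 30, 2021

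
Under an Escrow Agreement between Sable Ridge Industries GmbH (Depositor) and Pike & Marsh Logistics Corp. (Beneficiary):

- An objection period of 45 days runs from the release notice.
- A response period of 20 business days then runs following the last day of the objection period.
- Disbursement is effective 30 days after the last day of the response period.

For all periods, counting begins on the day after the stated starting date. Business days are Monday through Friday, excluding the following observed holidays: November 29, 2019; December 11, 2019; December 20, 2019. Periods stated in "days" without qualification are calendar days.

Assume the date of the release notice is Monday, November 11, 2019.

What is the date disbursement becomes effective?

The last day of the objection period: November 11, 2019 + 45 days = December 26, 2019.
The last day of the response period: counting 20 business days from Thursday, December 26, 2019 (Dec 27, Dec 30, Dec 31, Jan 1, …, Jan 21, Jan 22, Jan 23, skipping weekends) reaches Thursday, January 23, 2020.
The date disbursement becomes effective: 30 calendar days after January 23, 2020 is February 22, 2020.

February 22, 2020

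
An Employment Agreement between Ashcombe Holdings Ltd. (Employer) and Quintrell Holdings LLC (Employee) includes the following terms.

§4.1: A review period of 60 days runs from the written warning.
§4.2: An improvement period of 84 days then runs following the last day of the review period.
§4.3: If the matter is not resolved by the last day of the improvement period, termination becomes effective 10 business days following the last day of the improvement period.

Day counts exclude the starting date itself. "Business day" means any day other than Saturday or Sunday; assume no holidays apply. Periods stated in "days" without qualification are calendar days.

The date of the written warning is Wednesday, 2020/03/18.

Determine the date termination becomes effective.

The last day of the review period: 60 calendar days after 2020/03/18 is 2020/05/17.
The last day of the improvement period: 84 calendar days after 2020/05/17 is 2020/08/09.
The date termination becomes effective: counting 10 business days from Sunday, 2020/08/09 (Aug 10, Aug 11, Aug 12, Aug 13, Aug 14, Aug 17, Aug 18, Aug 19, Aug 20, Aug 21, skipping weekends) reaches Friday, 2020/08/21.

2020/08/21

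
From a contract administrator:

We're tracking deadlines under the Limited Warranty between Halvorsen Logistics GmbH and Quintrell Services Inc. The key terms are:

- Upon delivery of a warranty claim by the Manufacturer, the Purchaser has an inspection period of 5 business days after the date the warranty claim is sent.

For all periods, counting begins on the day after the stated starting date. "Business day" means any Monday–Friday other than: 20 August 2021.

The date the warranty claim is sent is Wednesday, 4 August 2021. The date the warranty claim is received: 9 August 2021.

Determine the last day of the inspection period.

The last day of the inspection period: 5 business days after Wednesday, 4 August 2021, skipping weekends — Aug 5, Aug 6, Aug 9, Aug 10, Aug 11 — lands on Wednesday, 11 August 2021.

11 August 2021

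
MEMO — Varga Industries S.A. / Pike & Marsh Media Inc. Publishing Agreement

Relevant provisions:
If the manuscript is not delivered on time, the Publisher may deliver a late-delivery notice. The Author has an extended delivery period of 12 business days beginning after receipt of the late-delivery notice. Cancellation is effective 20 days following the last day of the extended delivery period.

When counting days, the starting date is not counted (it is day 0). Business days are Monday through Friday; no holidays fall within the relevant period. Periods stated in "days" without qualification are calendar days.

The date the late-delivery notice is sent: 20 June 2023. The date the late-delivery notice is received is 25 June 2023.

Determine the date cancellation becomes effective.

31 July 2023

From Sunday, 25 June 2023, 12 business days (Jun 26, Jun 27, Jun 28, Jun 29, …, Jul 7, Jul 10, Jul 11, skipping weekends) brings us to Tuesday, 11 July 2023, which is the last day of the extended delivery period.
The date cancellation becomes effective: 11 July 2023 + 20 days = 31 July 2023.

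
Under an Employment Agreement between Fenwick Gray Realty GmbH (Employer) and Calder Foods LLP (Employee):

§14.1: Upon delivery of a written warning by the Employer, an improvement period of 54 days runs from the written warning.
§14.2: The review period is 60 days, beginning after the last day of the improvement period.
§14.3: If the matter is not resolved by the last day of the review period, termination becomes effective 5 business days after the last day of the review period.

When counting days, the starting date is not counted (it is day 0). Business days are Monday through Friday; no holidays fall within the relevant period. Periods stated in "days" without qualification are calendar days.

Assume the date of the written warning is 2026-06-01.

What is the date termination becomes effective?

The last day of the improvement period: 2026-06-01 + 54 days = 2026-07-25.
Adding 60 calendar days to 2026-07-25 gives 2026-09-23, which is the last day of the review period.
The date termination becomes effective: 5 business days after Wednesday, 2026-09-23, skipping weekends — Sep 24, Sep 25, Sep 28, Sep 29, Sep 30 — lands on Wednesday, 2026-09-30.

2026-09-30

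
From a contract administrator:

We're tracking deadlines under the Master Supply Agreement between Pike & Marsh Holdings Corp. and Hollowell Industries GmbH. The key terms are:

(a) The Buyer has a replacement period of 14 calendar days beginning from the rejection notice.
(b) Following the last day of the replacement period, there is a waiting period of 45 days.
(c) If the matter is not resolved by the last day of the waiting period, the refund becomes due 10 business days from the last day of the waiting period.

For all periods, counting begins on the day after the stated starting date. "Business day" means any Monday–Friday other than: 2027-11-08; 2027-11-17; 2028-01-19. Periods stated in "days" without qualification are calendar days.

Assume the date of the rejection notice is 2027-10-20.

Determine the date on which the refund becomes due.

Adding 14 calendar days to 2027-10-20 gives 2027-11-03, which is the last day of the replacement period.
Adding 45 calendar days to 2027-11-03 gives 2027-12-18, which is the last day of the waiting period.
The date on which the refund becomes due: 10 business days after Saturday, 2027-12-18, skipping weekends — Dec 20, Dec 21, Dec 22, Dec 23, Dec 24, Dec 27, Dec 28, Dec 29, Dec 30, Dec 31 — lands on Friday, 2027-12-31.

2027-12-31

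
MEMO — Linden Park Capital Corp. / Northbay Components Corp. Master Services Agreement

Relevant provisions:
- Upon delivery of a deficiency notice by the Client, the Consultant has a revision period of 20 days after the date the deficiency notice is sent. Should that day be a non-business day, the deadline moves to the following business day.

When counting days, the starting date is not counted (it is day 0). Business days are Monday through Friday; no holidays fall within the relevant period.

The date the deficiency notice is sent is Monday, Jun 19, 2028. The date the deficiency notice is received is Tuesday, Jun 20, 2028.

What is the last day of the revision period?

Adding 20 calendar days to Jun 19, 2028 gives Jul 9, 2028, which is the last day of the revision period. That falls on a Sunday, so it rolls to the next business day, Monday, Jul 10, 2028.

Jul 10, 2028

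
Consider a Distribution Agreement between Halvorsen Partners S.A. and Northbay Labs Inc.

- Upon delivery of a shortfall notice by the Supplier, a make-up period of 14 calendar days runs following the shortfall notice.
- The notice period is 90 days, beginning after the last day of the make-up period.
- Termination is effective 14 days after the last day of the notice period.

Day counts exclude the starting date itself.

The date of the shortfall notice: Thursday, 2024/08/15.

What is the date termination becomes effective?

2024/12/11

The last day of the make-up period: 14 calendar days after 2024/08/15 is 2024/08/29.
The last day of the notice period: 90 calendar days after 2024/08/29 is 2024/11/27.
The date termination becomes effective: 14 calendar days after 2024/11/27 is 2024/12/11.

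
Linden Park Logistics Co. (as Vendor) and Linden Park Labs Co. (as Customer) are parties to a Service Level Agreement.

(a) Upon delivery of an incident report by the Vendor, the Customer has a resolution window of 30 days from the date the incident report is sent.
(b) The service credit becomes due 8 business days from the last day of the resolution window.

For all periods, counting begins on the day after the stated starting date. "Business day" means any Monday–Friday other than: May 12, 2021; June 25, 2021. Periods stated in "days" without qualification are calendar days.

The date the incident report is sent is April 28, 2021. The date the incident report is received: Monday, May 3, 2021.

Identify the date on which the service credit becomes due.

The last day of the resolution window: 30 calendar days after April 28, 2021 is May 28, 2021.
From Friday, May 28, 2021, 8 business days (May 31, Jun 1, Jun 2, Jun 3, Jun 4, Jun 7, Jun 8, Jun 9, skipping weekends) brings us to Wednesday, June 9, 2021, which is the date on which the service credit becomes due.

June 9, 2021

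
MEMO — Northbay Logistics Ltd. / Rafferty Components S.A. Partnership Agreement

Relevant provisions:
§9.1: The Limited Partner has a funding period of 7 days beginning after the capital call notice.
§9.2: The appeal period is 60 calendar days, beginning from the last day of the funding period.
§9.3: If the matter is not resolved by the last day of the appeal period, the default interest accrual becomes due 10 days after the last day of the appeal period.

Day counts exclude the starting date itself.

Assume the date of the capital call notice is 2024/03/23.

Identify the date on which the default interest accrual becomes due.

The last day of the funding period: 7 calendar days after 2024/03/23 is 2024/03/30.
The last day of the appeal period: 60 calendar days after 2024/03/30 is 2024/05/29.
The date on which the default interest accrual becomes due: 10 calendar days after 2024/05/29 is 2024/06/08.

2024/06/08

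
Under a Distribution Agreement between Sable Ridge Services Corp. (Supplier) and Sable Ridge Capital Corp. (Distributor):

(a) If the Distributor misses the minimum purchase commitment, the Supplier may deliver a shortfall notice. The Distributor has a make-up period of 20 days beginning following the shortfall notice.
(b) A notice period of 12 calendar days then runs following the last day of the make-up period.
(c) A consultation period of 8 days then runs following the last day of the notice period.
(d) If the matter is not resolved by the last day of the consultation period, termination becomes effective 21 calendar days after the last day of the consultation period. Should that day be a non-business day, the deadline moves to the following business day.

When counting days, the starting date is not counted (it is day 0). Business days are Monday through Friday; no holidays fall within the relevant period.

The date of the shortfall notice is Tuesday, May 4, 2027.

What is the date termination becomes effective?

Jul 5, 2027

The last day of the make-up period: May 4, 2027 + 20 days = May 24, 2027.
The last day of the notice period: May 24, 2027 + 12 days = Jun 5, 2027.
The last day of the consultation period: Jun 5, 2027 + 8 days = Jun 13, 2027.
Adding 21 calendar days to Jun 13, 2027 gives Jul 4, 2027, which is the date termination becomes effective. That falls on a Sunday, so it rolls to the next business day, Monday, Jul 5, 2027.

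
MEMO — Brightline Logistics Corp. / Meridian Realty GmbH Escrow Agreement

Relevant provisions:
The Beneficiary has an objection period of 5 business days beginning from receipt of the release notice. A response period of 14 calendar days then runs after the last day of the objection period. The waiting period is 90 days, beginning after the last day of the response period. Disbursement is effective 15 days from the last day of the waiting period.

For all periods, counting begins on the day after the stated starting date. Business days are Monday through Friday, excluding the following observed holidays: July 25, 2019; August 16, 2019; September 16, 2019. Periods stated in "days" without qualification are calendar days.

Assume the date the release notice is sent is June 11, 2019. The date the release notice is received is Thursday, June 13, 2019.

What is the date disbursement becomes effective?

The last day of the objection period: 5 business days after Thursday, June 13, 2019, skipping weekends — Jun 14, Jun 17, Jun 18, Jun 19, Jun 20 — lands on Thursday, June 20, 2019.
Adding 14 calendar days to June 20, 2019 gives July 4, 2019, which is the last day of the response period.
The last day of the waiting period: July 4, 2019 + 90 days = October 2, 2019.
Adding 15 calendar days to October 2, 2019 gives October 17, 2019, which is the date disbursement becomes effective.

October 17, 2019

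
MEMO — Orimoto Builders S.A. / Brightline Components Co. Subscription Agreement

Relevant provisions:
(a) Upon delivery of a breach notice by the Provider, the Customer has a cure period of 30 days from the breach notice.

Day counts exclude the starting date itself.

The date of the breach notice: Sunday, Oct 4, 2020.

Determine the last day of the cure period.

Nov 3, 2020

The last day of the cure period: 30 calendar days after Oct 4, 2020 is Nov 3, 2020.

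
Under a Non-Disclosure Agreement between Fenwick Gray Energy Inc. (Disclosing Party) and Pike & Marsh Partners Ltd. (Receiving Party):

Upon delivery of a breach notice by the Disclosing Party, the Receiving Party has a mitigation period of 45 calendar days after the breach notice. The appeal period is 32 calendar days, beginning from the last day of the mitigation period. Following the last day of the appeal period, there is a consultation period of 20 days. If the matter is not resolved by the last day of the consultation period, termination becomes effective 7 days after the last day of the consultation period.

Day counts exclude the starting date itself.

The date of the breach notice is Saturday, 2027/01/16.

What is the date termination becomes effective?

Adding 45 calendar days to 2027/01/16 gives 2027/03/02, which is the last day of the mitigation period.
The last day of the appeal period: 32 calendar days after 2027/03/02 is 2027/04/03.
The last day of the consultation period: 2027/04/03 + 20 days = 2027/04/23.
The date termination becomes effective: 2027/04/23 + 7 days = 2027/04/30.

2027/04/30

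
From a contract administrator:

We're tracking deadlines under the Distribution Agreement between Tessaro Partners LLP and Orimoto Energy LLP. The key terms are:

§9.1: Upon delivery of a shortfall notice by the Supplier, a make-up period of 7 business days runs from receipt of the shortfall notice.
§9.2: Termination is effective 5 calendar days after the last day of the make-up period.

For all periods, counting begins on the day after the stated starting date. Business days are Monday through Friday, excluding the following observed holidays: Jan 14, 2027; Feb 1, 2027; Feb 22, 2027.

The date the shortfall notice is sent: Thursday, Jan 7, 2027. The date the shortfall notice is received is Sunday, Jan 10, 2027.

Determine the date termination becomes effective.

The last day of the make-up period: counting 7 business days from Sunday, Jan 10, 2027 (Jan 11, Jan 12, Jan 13, Jan 15, Jan 18, Jan 19, Jan 20, skipping weekends and the listed holiday on Jan 14) reaches Wednesday, Jan 20, 2027.
The date termination becomes effective: Jan 20, 2027 + 5 days = Jan 25, 2027.

Jan 25, 2027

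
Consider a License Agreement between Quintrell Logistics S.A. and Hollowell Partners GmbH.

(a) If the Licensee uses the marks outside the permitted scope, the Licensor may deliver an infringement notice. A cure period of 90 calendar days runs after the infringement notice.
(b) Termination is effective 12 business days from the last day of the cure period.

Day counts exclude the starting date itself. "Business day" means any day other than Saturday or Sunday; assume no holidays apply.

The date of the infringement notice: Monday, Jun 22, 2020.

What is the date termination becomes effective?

Oct 6, 2020

The last day of the cure period: Jun 22, 2020 + 90 days = Sep 20, 2020.
The date termination becomes effective: 12 business days after Sunday, Sep 20, 2020, skipping weekends — Sep 21, Sep 22, Sep 23, Sep 24, …, Oct 2, Oct 5, Oct 6 — lands on Tuesday, Oct 6, 2020.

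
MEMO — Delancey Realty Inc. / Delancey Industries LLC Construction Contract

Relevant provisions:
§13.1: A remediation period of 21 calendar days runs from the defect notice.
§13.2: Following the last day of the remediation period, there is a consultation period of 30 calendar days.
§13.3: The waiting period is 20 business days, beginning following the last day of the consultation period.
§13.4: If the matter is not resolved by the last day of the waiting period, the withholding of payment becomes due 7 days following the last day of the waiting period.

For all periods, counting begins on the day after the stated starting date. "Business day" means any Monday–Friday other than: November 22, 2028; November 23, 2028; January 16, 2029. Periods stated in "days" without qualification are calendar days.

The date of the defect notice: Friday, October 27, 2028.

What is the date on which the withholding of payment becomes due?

January 19, 2029

The last day of the remediation period: October 27, 2028 + 21 days = November 17, 2028.
Adding 30 calendar days to November 17, 2028 gives December 17, 2028, which is the last day of the consultation period.
The last day of the waiting period: counting 20 business days from Sunday, December 17, 2028 (Dec 18, Dec 19, Dec 20, Dec 21, …, Jan 10, Jan 11, Jan 12, skipping weekends) reaches Friday, January 12, 2029.
The date on which the withholding of payment becomes due: 7 calendar days after January 12, 2029 is January 19, 2029.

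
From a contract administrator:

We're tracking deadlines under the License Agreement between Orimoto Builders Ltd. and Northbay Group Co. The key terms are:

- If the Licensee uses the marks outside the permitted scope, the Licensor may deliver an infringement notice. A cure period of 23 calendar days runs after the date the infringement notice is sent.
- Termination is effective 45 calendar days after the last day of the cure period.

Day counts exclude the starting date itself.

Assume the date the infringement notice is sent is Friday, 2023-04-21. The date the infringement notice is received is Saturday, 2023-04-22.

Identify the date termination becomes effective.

2023-06-28

The last day of the cure period: 2023-04-21 + 23 days = 2023-05-14.
Adding 45 calendar days to 2023-05-14 gives 2023-06-28, which is the date termination becomes effective.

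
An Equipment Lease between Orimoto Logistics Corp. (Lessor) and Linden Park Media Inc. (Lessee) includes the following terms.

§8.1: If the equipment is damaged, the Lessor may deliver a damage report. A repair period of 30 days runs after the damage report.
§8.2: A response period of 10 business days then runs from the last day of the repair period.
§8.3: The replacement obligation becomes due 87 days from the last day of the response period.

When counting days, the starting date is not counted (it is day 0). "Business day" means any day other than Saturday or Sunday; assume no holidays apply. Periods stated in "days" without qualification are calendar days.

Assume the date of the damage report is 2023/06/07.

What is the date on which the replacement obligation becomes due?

2023/10/16

The last day of the repair period: 30 calendar days after 2023/06/07 is 2023/07/07.
The last day of the response period: 10 business days after Friday, 2023/07/07, skipping weekends — Jul 10, Jul 11, Jul 12, Jul 13, Jul 14, Jul 17, Jul 18, Jul 19, Jul 20, Jul 21 — lands on Friday, 2023/07/21.
Adding 87 calendar days to 2023/07/21 gives 2023/10/16, which is the date on which the replacement obligation becomes due.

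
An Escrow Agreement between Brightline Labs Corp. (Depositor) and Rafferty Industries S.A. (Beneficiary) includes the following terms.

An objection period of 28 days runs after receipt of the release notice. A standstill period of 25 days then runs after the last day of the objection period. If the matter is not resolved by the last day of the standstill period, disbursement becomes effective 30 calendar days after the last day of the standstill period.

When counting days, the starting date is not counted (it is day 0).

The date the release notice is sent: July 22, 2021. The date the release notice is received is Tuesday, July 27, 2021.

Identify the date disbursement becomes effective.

The last day of the objection period: 28 calendar days after July 27, 2021 is August 24, 2021.
The last day of the standstill period: 25 calendar days after August 24, 2021 is September 18, 2021.
The date disbursement becomes effective: September 18, 2021 + 30 days = October 18, 2021.

October 18, 2021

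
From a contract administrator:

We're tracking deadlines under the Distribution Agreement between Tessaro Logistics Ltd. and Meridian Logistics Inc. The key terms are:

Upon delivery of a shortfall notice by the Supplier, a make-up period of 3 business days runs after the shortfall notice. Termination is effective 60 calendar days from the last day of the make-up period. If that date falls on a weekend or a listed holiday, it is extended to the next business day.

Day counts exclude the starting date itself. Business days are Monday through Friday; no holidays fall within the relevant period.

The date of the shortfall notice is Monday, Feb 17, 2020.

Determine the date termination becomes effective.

From Monday, Feb 17, 2020, 3 business days (Feb 18, Feb 19, Feb 20, skipping weekends) brings us to Thursday, Feb 20, 2020, which is the last day of the make-up period.
Adding 60 calendar days to Feb 20, 2020 gives Apr 20, 2020, which is the date termination becomes effective. Apr 20, 2020 is a Monday, so no roll-forward applies.

Apr 20, 2020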